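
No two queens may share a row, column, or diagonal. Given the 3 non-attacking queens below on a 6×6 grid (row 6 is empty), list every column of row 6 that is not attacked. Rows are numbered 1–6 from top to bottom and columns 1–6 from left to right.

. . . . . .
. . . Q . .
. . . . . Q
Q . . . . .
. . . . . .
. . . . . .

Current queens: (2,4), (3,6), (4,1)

(2,4) attacks row 6 at column 4.
(3,6) attacks row 6 at column 6 and diagonals 3.
(4,1) attacks row 6 at column 1 and diagonals 3.
Attacked columns: {1, 3, 4, 6}. Safe: {2, 5}.

columns 2, 5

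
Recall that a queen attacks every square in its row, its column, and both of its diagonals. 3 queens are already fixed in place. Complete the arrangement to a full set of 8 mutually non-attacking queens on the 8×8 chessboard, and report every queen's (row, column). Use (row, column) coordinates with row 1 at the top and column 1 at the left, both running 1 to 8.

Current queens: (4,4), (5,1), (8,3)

(1,2) (2,5) (3,7) (4,4) (5,1) (6,8) (7,6) (8,3)

Row 1: attacked by (4,4)→{1,4,7}; (5,1)→{1,5}; (8,3)→{3}. Safe: 2, 6, 8. Place at column 2.
Row 2: attacked by (1,2)→{1,2,3}; (4,4)→{2,4,6}; (5,1)→{1,4}; (8,3)→{3}. Safe: 5, 7, 8. Place at column 5.
Row 3: attacked by (1,2)→{2,4}; (2,5)→{4,5,6}; (4,4)→{3,4,5}; (5,1)→{1,3}; (8,3)→{3,8}. Safe: 7. Place at column 7.
Row 6: attacked by (1,2)→{2,7}; (2,5)→{1,5}; (3,7)→{4,7}; (4,4)→{2,4,6}; (5,1)→{1,2}; (8,3)→{1,3,5}. Safe: 8. Place at column 8.
Row 7: attacked by (1,2)→{2,8}; (2,5)→{5}; (3,7)→{3,7}; (4,4)→{1,4,7}; (5,1)→{1,3}; (6,8)→{7,8}; (8,3)→{2,3,4}. Safe: 6. Place at column 6.
Columns [2, 5, 7, 4, 1, 8, 6, 3], r−c [-1, -3, -4, 0, 4, -2, 1, 5], r+c [3, 7, 10, 8, 6, 14, 13, 11] are all distinct, so no two queens attack.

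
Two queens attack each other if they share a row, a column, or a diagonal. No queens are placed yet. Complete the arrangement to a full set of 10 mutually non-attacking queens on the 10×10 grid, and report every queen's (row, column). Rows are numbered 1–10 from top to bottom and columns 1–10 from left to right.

(1,9) (2,5) (3,2) (4,10) (5,3) (6,6) (7,8) (8,1) (9,4) (10,7)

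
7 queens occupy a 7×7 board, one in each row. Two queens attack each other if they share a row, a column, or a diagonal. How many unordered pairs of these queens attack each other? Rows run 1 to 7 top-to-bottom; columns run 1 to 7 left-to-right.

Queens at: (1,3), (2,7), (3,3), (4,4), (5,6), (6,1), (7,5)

Same column: (1,3)–(3,3) (column 3).
Same diagonal: (3,3)–(4,4) (|3−4| = |3−4| = 1).
Total attacking pairs: 2.

2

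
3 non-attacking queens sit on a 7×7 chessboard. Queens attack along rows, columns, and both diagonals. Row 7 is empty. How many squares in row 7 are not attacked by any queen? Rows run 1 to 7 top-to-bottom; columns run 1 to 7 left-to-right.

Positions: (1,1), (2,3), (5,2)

2

(1,1) attacks row 7 at column 1 and diagonals 7.
(2,3) attacks row 7 at column 3.
(5,2) attacks row 7 at column 2 and diagonals 4.
Attacked columns: {1, 2, 3, 4, 7}. Safe: {5, 6}.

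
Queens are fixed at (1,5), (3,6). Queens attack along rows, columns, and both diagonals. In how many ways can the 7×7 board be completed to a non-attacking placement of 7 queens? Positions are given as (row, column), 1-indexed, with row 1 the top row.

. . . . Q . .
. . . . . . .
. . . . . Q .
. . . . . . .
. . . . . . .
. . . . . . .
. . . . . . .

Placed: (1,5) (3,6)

2

Branch on row 2: col 1 → 1; col 2 → 1; col 3 → 0.
Sum: 1 + 1 + 0 = 2.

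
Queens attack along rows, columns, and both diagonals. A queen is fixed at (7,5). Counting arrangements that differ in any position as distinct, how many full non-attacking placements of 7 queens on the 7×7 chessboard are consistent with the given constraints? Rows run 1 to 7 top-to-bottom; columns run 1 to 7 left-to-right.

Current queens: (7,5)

6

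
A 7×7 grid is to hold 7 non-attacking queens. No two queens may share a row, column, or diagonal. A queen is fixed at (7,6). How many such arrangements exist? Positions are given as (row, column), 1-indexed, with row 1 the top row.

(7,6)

7

Branch on row 1: col 1 → 1; col 2 → 4; col 3 → 1; col 4 → 1; col 5 → 0; col 7 → 0.
Sum: 1 + 4 + 1 + 1 + 0 + 0 = 7.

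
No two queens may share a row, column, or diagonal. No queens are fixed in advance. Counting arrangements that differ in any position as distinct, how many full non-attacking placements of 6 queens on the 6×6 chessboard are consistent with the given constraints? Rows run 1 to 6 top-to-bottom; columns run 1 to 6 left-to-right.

Branch on row 1: col 1 → 0; col 2 → 1; col 3 → 1; col 4 → 1; col 5 → 1; col 6 → 0.
Sum: 0 + 1 + 1 + 1 + 1 + 0 = 4.
(This is the classic 6-queens count.)

4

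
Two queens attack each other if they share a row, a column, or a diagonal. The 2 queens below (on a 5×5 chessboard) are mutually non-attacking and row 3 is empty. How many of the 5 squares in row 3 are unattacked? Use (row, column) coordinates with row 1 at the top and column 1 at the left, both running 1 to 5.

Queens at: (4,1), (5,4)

2

(4,1) attacks row 3 at column 1 and diagonals 2.
(5,4) attacks row 3 at column 4 and diagonals 2.
Attacked columns: {1, 2, 4}. Safe: {3, 5}.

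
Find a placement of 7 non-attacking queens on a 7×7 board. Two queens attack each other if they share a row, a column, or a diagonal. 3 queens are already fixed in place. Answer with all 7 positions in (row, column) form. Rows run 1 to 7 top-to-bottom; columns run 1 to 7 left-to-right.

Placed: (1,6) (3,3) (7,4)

Row 2: attacked by (1,6)→{5,6,7}; (3,3)→{2,3,4}; (7,4)→{4}. Safe: 1. Place at column 1.
Row 4: attacked by (1,6)→{3,6}; (2,1)→{1,3}; (3,3)→{2,3,4}; (7,4)→{1,4,7}. Safe: 5. Place at column 5.
Row 5: attacked by (1,6)→{2,6}; (2,1)→{1,4}; (3,3)→{1,3,5}; (4,5)→{4,5,6}; (7,4)→{2,4,6}. Safe: 7. Place at column 7.
Row 6: attacked by (1,6)→{1,6}; (2,1)→{1,5}; (3,3)→{3,6}; (4,5)→{3,5,7}; (5,7)→{6,7}; (7,4)→{3,4,5}. Safe: 2. Place at column 2.
Columns [6, 1, 3, 5, 7, 2, 4], r−c [-5, 1, 0, -1, -2, 4, 3], r+c [7, 3, 6, 9, 12, 8, 11] are all distinct, so no two queens attack.

(1,6) (2,1) (3,3) (4,5) (5,7) (6,2) (7,4)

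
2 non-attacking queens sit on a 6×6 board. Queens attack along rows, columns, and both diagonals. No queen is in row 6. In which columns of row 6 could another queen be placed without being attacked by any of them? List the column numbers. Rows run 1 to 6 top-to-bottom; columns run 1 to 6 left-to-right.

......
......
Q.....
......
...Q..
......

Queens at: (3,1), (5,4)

columns 2, 6

(3,1) attacks row 6 at column 1 and diagonals 4.
(5,4) attacks row 6 at column 4 and diagonals 3, 5.
Attacked columns: {1, 3, 4, 5}. Safe: {2, 6}.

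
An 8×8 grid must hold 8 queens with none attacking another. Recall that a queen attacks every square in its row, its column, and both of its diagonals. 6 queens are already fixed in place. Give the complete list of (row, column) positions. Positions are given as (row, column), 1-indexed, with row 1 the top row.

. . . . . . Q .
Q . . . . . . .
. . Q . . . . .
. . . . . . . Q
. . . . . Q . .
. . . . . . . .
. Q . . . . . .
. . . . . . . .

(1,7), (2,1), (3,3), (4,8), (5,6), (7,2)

Row 6: attacked by (1,7)→{2,7}; (2,1)→{1,5}; (3,3)→{3,6}; (4,8)→{6,8}; (5,6)→{5,6,7}; (7,2)→{1,2,3}. Safe: 4. Place at column 4.
Row 8: attacked by (1,7)→{7}; (2,1)→{1,7}; (3,3)→{3,8}; (4,8)→{4,8}; (5,6)→{3,6}; (6,4)→{2,4,6}; (7,2)→{1,2,3}. Safe: 5. Place at column 5.
Columns [7, 1, 3, 8, 6, 4, 2, 5], r−c [-6, 1, 0, -4, -1, 2, 5, 3], r+c [8, 3, 6, 12, 11, 10, 9, 13] are all distinct, so no two queens attack.

(1,7) (2,1) (3,3) (4,8) (5,6) (6,4) (7,2) (8,5)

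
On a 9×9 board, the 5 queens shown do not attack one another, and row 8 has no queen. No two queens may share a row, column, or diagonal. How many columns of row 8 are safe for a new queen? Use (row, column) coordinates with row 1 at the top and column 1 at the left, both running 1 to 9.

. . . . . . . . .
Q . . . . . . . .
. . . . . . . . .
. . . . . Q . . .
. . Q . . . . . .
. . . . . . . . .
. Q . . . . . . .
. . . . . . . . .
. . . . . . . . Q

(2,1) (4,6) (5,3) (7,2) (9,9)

(2,1) attacks row 8 at column 1 and diagonals 7.
(4,6) attacks row 8 at column 6 and diagonals 2.
(5,3) attacks row 8 at column 3 and diagonals 6.
(7,2) attacks row 8 at column 2 and diagonals 1, 3.
(9,9) attacks row 8 at column 9 and diagonals 8.
Attacked columns: {1, 2, 3, 6, 7, 8, 9}. Safe: {4, 5}.

2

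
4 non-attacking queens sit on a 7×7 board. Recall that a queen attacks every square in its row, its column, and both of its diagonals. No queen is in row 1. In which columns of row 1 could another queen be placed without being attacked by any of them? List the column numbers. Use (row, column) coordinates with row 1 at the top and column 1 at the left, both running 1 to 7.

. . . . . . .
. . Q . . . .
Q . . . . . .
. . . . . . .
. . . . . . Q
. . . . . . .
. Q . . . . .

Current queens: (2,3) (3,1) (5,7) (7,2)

columns 5, 6

(2,3) attacks row 1 at column 3 and diagonals 2, 4.
(3,1) attacks row 1 at column 1 and diagonals 3.
(5,7) attacks row 1 at column 7 and diagonals 3.
(7,2) attacks row 1 at column 2.
Attacked columns: {1, 2, 3, 4, 7}. Safe: {5, 6}.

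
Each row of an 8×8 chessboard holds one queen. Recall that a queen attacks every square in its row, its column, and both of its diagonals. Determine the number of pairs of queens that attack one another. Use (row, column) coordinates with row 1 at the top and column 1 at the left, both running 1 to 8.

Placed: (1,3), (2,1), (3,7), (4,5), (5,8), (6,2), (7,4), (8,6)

0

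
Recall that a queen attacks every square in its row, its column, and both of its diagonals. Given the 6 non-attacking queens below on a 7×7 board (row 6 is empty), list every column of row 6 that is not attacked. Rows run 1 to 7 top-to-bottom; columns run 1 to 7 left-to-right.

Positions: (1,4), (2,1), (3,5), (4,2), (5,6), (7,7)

(1,4) attacks row 6 at column 4.
(2,1) attacks row 6 at column 1 and diagonals 5.
(3,5) attacks row 6 at column 5 and diagonals 2.
(4,2) attacks row 6 at column 2 and diagonals 4.
(5,6) attacks row 6 at column 6 and diagonals 5, 7.
(7,7) attacks row 6 at column 7 and diagonals 6.
Attacked columns: {1, 2, 4, 5, 6, 7}. Safe: {3}.

columns 3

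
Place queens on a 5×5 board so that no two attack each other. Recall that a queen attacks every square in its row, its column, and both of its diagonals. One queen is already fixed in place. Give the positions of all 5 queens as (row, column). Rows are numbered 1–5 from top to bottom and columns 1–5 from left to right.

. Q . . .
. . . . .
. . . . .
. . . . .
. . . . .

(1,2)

(1,2) (2,5) (3,3) (4,1) (5,4)

Row 2: attacked by (1,2)→{1,2,3}. Safe: 4, 5. Place at column 5.
Row 3: attacked by (1,2)→{2,4}; (2,5)→{4,5}. Safe: 1, 3. Place at column 3.
Row 4: attacked by (1,2)→{2,5}; (2,5)→{3,5}; (3,3)→{2,3,4}. Safe: 1. Place at column 1.
Row 5: attacked by (1,2)→{2}; (2,5)→{2,5}; (3,3)→{1,3,5}; (4,1)→{1,2}. Safe: 4. Place at column 4.
Columns [2, 5, 3, 1, 4], r−c [-1, -3, 0, 3, 1], r+c [3, 7, 6, 5, 9] are all distinct, so no two queens attack.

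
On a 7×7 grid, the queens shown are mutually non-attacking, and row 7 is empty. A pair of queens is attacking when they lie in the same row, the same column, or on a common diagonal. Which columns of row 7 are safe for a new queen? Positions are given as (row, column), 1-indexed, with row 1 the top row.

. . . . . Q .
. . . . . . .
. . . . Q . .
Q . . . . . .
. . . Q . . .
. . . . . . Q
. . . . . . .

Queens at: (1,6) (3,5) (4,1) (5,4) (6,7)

columns 3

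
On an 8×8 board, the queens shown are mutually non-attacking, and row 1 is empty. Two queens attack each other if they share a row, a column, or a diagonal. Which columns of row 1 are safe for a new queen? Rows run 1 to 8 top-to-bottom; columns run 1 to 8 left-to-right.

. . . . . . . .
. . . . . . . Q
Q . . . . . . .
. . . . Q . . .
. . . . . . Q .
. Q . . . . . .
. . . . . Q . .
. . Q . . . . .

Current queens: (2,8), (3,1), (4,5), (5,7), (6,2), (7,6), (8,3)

(2,8) attacks row 1 at column 8 and diagonals 7.
(3,1) attacks row 1 at column 1 and diagonals 3.
(4,5) attacks row 1 at column 5 and diagonals 2, 8.
(5,7) attacks row 1 at column 7 and diagonals 3.
(6,2) attacks row 1 at column 2 and diagonals 7.
(7,6) attacks row 1 at column 6.
(8,3) attacks row 1 at column 3.
Attacked columns: {1, 2, 3, 5, 6, 7, 8}. Safe: {4}.

columns 4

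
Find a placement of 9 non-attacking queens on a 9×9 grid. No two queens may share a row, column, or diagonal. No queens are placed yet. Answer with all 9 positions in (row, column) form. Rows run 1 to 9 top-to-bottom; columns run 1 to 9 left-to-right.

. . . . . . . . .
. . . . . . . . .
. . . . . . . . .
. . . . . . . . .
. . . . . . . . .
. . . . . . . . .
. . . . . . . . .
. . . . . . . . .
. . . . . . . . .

(1,6) (2,8) (3,5) (4,2) (5,9) (6,7) (7,4) (8,1) (9,3)

Row 1: Safe: 1, 2, 3, 4, 5, 6, 7, 8, 9. Place at column 6.
Row 2: attacked by (1,6)→{5,6,7}. Safe: 1, 2, 3, 4, 8, 9. Place at column 8.
Row 3: attacked by (1,6)→{4,6,8}; (2,8)→{7,8,9}. Safe: 1, 2, 3, 5. Place at column 5.
Row 4: attacked by (1,6)→{3,6,9}; (2,8)→{6,8}; (3,5)→{4,5,6}. Safe: 1, 2, 7. Place at column 2.
Row 5: attacked by (1,6)→{2,6}; (2,8)→{5,8}; (3,5)→{3,5,7}; (4,2)→{1,2,3}. Safe: 4, 9. Place at column 9.
Row 6: attacked by (1,6)→{1,6}; (2,8)→{4,8}; (3,5)→{2,5,8}; (4,2)→{2,4}; (5,9)→{8,9}. Safe: 3, 7. Place at column 7.
Row 7: attacked by (1,6)→{6}; (2,8)→{3,8}; (3,5)→{1,5,9}; (4,2)→{2,5}; (5,9)→{7,9}; (6,7)→{6,7,8}. Safe: 4. Place at column 4.
Row 8: attacked by (1,6)→{6}; (2,8)→{2,8}; (3,5)→{5}; (4,2)→{2,6}; (5,9)→{6,9}; (6,7)→{5,7,9}; (7,4)→{3,4,5}. Safe: 1. Place at column 1.
Row 9: attacked by (1,6)→{6}; (2,8)→{1,8}; (3,5)→{5}; (4,2)→{2,7}; (5,9)→{5,9}; (6,7)→{4,7}; (7,4)→{2,4,6}; (8,1)→{1,2}. Safe: 3. Place at column 3.
Columns [6, 8, 5, 2, 9, 7, 4, 1, 3], r−c [-5, -6, -2, 2, -4, -1, 3, 7, 6], r+c [7, 10, 8, 6, 14, 13, 11, 9, 12] are all distinct, so no two queens attack.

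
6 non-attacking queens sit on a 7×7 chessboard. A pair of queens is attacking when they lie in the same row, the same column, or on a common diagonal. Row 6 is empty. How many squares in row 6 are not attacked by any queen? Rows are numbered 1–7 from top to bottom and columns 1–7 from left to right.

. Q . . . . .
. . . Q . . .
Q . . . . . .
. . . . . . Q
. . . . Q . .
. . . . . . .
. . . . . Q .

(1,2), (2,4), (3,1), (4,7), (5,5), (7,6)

1

(1,2) attacks row 6 at column 2 and diagonals 7.
(2,4) attacks row 6 at column 4.
(3,1) attacks row 6 at column 1 and diagonals 4.
(4,7) attacks row 6 at column 7 and diagonals 5.
(5,5) attacks row 6 at column 5 and diagonals 4, 6.
(7,6) attacks row 6 at column 6 and diagonals 5, 7.
Attacked columns: {1, 2, 4, 5, 6, 7}. Safe: {3}.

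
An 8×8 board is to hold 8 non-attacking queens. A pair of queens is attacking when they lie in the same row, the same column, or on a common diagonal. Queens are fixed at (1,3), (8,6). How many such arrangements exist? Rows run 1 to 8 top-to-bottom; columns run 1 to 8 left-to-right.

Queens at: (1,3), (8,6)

5

Branch on row 2: col 1 → 1; col 5 → 3; col 7 → 1; col 8 → 0.
Sum: 1 + 3 + 1 + 0 = 5.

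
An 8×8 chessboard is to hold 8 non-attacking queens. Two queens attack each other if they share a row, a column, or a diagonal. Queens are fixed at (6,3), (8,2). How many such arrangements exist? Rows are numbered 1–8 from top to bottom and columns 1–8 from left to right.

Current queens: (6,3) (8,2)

1

Branch on row 1: col 1 → 0; col 4 → 1; col 5 → 0; col 6 → 0; col 7 → 0.
Sum: 0 + 1 + 0 + 0 + 0 = 1.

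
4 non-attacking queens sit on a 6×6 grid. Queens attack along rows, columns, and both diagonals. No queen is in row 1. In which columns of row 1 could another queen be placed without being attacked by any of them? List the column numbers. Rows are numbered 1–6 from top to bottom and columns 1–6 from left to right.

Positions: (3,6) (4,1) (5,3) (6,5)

(3,6) attacks row 1 at column 6 and diagonals 4.
(4,1) attacks row 1 at column 1 and diagonals 4.
(5,3) attacks row 1 at column 3.
(6,5) attacks row 1 at column 5.
Attacked columns: {1, 3, 4, 5, 6}. Safe: {2}.

columns 2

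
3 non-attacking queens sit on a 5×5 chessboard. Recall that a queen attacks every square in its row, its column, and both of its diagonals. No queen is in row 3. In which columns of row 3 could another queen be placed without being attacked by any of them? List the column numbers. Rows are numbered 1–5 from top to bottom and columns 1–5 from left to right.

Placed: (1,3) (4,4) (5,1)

columns 2

(1,3) attacks row 3 at column 3 and diagonals 1, 5.
(4,4) attacks row 3 at column 4 and diagonals 3, 5.
(5,1) attacks row 3 at column 1 and diagonals 3.
Attacked columns: {1, 3, 4, 5}. Safe: {2}.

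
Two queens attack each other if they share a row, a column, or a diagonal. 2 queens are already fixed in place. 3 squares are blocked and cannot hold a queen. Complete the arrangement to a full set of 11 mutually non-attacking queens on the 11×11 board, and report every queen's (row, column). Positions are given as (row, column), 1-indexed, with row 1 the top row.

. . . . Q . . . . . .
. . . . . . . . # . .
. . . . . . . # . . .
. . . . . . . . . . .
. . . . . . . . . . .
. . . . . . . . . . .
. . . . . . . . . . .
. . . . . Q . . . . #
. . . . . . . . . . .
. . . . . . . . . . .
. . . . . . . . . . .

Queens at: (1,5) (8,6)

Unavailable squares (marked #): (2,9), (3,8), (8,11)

(1,5) (2,10) (3,4) (4,11) (5,8) (6,3) (7,1) (8,6) (9,2) (10,9) (11,7)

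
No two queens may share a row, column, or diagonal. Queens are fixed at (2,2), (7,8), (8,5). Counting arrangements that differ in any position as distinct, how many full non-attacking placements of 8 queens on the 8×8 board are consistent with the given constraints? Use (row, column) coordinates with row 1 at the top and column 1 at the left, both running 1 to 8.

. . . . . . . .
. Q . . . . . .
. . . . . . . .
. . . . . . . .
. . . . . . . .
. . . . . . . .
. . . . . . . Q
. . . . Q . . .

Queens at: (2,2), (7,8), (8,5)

Branch on row 1: col 4 → 0; col 6 → 0; col 7 → 1.
Sum: 0 + 0 + 1 = 1.

1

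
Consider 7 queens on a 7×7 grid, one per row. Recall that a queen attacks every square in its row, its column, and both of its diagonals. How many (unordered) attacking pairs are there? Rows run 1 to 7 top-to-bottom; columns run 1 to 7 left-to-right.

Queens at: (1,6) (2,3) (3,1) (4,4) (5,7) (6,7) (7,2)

2

Same column: (5,7)–(6,7) (column 7).
Same diagonal: (2,3)–(6,7) (|2−6| = |3−7| = 4).
Total attacking pairs: 2.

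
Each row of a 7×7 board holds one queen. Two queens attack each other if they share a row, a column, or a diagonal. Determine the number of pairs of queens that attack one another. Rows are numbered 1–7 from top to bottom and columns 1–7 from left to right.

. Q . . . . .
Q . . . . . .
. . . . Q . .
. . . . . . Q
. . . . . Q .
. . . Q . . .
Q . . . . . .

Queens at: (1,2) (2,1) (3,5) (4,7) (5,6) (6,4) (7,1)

5

Same column: (2,1)–(7,1) (column 1).
Same diagonal: (1,2)–(2,1) (|1−2| = |2−1| = 1); (1,2)–(5,6) (|1−5| = |2−6| = 4); (3,5)–(7,1) (|3−7| = |5−1| = 4); (4,7)–(5,6) (|4−5| = |7−6| = 1).
Total attacking pairs: 5.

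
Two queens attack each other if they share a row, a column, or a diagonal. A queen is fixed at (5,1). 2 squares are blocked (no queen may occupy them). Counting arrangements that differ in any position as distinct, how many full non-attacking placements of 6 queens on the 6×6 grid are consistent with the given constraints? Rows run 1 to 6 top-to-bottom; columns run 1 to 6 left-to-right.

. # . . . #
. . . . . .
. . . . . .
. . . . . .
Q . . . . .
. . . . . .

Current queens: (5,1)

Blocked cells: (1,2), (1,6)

1

Branch on row 1: col 3 → 1; col 4 → 0.
Sum: 1 + 0 = 1.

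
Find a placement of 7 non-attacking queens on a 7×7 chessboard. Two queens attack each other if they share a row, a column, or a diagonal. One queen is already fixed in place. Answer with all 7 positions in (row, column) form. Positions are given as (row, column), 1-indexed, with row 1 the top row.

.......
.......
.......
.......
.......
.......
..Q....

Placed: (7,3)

(1,1) (2,6) (3,4) (4,2) (5,7) (6,5) (7,3)

Row 1: attacked by (7,3)→{3}. Safe: 1, 2, 4, 5, 6, 7. Place at column 1.
Row 2: attacked by (1,1)→{1,2}; (7,3)→{3}. Safe: 4, 5, 6, 7. Place at column 6.
Row 3: attacked by (1,1)→{1,3}; (2,6)→{5,6,7}; (7,3)→{3,7}. Safe: 2, 4. Place at column 4.
Row 4: attacked by (1,1)→{1,4}; (2,6)→{4,6}; (3,4)→{3,4,5}; (7,3)→{3,6}. Safe: 2, 7. Place at column 2.
Row 5: attacked by (1,1)→{1,5}; (2,6)→{3,6}; (3,4)→{2,4,6}; (4,2)→{1,2,3}; (7,3)→{1,3,5}. Safe: 7. Place at column 7.
Row 6: attacked by (1,1)→{1,6}; (2,6)→{2,6}; (3,4)→{1,4,7}; (4,2)→{2,4}; (5,7)→{6,7}; (7,3)→{2,3,4}. Safe: 5. Place at column 5.
Columns [1, 6, 4, 2, 7, 5, 3], r−c [0, -4, -1, 2, -2, 1, 4], r+c [2, 8, 7, 6, 12, 11, 10] are all distinct, so no two queens attack.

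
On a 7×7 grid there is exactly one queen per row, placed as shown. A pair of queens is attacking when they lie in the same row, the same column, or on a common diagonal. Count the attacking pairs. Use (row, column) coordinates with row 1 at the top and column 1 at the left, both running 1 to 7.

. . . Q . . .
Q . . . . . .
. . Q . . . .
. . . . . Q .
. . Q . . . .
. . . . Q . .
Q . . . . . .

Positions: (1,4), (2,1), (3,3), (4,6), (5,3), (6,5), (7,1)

Same column: (2,1)–(7,1) (column 1); (3,3)–(5,3) (column 3).
Same diagonal: (2,1)–(6,5) (|2−6| = |1−5| = 4); (5,3)–(7,1) (|5−7| = |3−1| = 2).
Total attacking pairs: 4.

4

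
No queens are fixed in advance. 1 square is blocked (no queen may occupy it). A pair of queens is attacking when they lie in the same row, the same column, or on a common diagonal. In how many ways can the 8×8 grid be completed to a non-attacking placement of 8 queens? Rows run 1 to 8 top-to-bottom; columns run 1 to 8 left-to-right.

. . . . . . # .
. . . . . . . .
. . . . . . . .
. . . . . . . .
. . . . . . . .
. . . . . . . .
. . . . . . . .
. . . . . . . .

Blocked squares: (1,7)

84

Branch on row 1: col 1 → 4; col 2 → 8; col 3 → 16; col 4 → 18; col 5 → 18; col 6 → 16; col 8 → 4.
Sum: 4 + 8 + 16 + 18 + 18 + 16 + 4 = 84.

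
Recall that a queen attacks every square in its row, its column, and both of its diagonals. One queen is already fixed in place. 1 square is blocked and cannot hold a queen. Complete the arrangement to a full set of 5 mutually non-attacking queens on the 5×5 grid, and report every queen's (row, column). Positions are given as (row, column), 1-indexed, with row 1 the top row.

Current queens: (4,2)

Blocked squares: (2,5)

Row 1: attacked by (4,2)→{2,5}. Safe: 1, 3, 4. Place at column 3.
Row 2: attacked by (1,3)→{2,3,4}; (4,2)→{2,4}. Blocked: 5. Safe: 1. Place at column 1.
Row 3: attacked by (1,3)→{1,3,5}; (2,1)→{1,2}; (4,2)→{1,2,3}. Safe: 4. Place at column 4.
Row 5: attacked by (1,3)→{3}; (2,1)→{1,4}; (3,4)→{2,4}; (4,2)→{1,2,3}. Safe: 5. Place at column 5.
Columns [3, 1, 4, 2, 5], r−c [-2, 1, -1, 2, 0], r+c [4, 3, 7, 6, 10] are all distinct, so no two queens attack.

(1,3) (2,1) (3,4) (4,2) (5,5)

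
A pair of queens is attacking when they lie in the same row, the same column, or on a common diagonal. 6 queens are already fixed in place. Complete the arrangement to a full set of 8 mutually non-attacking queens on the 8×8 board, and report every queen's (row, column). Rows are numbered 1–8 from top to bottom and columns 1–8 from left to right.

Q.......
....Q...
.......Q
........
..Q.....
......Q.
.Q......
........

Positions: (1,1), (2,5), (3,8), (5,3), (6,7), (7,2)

(1,1) (2,5) (3,8) (4,6) (5,3) (6,7) (7,2) (8,4)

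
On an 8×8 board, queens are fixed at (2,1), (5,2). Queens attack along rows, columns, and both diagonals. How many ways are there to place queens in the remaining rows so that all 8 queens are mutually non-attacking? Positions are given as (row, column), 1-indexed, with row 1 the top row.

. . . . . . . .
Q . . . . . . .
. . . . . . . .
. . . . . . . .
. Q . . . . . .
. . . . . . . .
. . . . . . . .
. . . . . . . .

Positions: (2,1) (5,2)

Branch on row 1: col 3 → 0; col 4 → 1; col 5 → 1; col 7 → 0; col 8 → 0.
Sum: 0 + 1 + 1 + 0 + 0 = 2.

2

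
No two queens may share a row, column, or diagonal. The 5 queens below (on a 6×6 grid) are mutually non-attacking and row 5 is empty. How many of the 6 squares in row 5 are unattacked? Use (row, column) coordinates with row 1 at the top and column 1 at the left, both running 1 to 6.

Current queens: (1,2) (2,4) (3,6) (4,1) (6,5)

(1,2) attacks row 5 at column 2 and diagonals 6.
(2,4) attacks row 5 at column 4 and diagonals 1.
(3,6) attacks row 5 at column 6 and diagonals 4.
(4,1) attacks row 5 at column 1 and diagonals 2.
(6,5) attacks row 5 at column 5 and diagonals 4, 6.
Attacked columns: {1, 2, 4, 5, 6}. Safe: {3}.

1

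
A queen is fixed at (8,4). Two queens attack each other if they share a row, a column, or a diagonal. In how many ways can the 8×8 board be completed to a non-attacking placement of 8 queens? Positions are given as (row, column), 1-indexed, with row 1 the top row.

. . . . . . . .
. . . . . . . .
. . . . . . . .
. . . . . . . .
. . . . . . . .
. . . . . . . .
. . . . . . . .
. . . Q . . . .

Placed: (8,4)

Branch on row 1: col 1 → 1; col 2 → 3; col 3 → 3; col 5 → 3; col 6 → 4; col 7 → 3; col 8 → 1.
Sum: 1 + 3 + 3 + 3 + 4 + 3 + 1 = 18.

18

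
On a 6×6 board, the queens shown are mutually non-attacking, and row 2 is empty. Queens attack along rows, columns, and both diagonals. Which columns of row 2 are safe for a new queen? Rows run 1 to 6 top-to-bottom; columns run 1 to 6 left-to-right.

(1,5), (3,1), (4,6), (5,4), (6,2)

(1,5) attacks row 2 at column 5 and diagonals 4, 6.
(3,1) attacks row 2 at column 1 and diagonals 2.
(4,6) attacks row 2 at column 6 and diagonals 4.
(5,4) attacks row 2 at column 4 and diagonals 1.
(6,2) attacks row 2 at column 2 and diagonals 6.
Attacked columns: {1, 2, 4, 5, 6}. Safe: {3}.

columns 3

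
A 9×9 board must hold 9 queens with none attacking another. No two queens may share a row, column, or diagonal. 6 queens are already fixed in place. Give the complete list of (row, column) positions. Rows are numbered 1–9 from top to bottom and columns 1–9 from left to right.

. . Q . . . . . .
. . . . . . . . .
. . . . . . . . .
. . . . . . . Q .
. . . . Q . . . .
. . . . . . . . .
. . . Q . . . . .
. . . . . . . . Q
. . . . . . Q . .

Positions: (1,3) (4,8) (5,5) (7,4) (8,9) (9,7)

Row 2: attacked by (1,3)→{2,3,4}; (4,8)→{6,8}; (5,5)→{2,5,8}; (7,4)→{4,9}; (8,9)→{3,9}; (9,7)→{7}. Safe: 1. Place at column 1.
Row 3: attacked by (1,3)→{1,3,5}; (2,1)→{1,2}; (4,8)→{7,8,9}; (5,5)→{3,5,7}; (7,4)→{4,8}; (8,9)→{4,9}; (9,7)→{1,7}. Safe: 6. Place at column 6.
Row 6: attacked by (1,3)→{3,8}; (2,1)→{1,5}; (3,6)→{3,6,9}; (4,8)→{6,8}; (5,5)→{4,5,6}; (7,4)→{3,4,5}; (8,9)→{7,9}; (9,7)→{4,7}. Safe: 2. Place at column 2.
Columns [3, 1, 6, 8, 5, 2, 4, 9, 7], r−c [-2, 1, -3, -4, 0, 4, 3, -1, 2], r+c [4, 3, 9, 12, 10, 8, 11, 17, 16] are all distinct, so no two queens attack.

(1,3) (2,1) (3,6) (4,8) (5,5) (6,2) (7,4) (8,9) (9,7)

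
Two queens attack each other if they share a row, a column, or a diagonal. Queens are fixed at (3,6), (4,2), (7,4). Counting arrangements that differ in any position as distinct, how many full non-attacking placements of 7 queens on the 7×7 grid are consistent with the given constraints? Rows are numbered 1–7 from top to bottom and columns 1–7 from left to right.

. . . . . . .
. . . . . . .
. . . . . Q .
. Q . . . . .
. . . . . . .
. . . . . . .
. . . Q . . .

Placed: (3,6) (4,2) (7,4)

2

Branch on row 1: col 1 → 0; col 3 → 1; col 7 → 1.
Sum: 0 + 1 + 1 = 2.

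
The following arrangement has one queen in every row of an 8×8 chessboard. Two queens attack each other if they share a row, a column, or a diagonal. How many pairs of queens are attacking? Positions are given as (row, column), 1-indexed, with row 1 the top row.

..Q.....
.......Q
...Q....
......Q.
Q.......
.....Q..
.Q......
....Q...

0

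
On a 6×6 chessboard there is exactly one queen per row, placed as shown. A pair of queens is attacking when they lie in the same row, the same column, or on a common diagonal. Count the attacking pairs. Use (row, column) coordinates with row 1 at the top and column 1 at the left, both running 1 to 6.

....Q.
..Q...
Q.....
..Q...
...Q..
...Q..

Same column: (2,3)–(4,3) (column 3); (5,4)–(6,4) (column 4).
Same diagonal: (3,1)–(6,4) (|3−6| = |1−4| = 3); (4,3)–(5,4) (|4−5| = |3−4| = 1).
Total attacking pairs: 4.

4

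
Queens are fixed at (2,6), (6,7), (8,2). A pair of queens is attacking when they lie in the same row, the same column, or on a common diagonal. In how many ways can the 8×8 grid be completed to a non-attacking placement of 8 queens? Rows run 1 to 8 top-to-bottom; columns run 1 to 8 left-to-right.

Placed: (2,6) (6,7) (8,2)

Branch on row 1: col 1 → 0; col 3 → 1; col 4 → 1; col 8 → 0.
Sum: 0 + 1 + 1 + 0 = 2.

2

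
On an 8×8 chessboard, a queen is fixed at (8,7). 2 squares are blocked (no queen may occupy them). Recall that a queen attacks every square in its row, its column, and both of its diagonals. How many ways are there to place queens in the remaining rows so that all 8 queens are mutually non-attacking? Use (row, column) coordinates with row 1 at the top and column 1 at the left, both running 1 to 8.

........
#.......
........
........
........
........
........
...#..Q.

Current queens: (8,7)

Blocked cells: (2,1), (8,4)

Branch on row 1: col 1 → 0; col 2 → 0; col 3 → 0; col 4 → 3; col 5 → 3; col 6 → 2; col 8 → 0.
Sum: 0 + 0 + 0 + 3 + 3 + 2 + 0 = 8.

8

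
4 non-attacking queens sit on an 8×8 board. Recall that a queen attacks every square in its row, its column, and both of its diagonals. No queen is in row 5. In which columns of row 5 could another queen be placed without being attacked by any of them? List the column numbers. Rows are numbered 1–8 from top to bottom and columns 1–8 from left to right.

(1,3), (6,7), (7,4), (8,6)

columns 1, 5

(1,3) attacks row 5 at column 3 and diagonals 7.
(6,7) attacks row 5 at column 7 and diagonals 6, 8.
(7,4) attacks row 5 at column 4 and diagonals 2, 6.
(8,6) attacks row 5 at column 6 and diagonals 3.
Attacked columns: {2, 3, 4, 6, 7, 8}. Safe: {1, 5}.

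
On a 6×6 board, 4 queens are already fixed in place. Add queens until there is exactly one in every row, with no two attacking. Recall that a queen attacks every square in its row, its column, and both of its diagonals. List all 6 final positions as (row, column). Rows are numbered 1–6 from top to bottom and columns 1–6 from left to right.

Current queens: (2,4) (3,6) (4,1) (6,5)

(1,2) (2,4) (3,6) (4,1) (5,3) (6,5)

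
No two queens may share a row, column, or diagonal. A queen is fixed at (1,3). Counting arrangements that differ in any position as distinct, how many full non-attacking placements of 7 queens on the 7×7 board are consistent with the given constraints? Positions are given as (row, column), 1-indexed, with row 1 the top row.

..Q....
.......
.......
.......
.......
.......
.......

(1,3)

Branch on row 2: col 1 → 2; col 5 → 1; col 6 → 1; col 7 → 2.
Sum: 2 + 1 + 1 + 2 = 6.

6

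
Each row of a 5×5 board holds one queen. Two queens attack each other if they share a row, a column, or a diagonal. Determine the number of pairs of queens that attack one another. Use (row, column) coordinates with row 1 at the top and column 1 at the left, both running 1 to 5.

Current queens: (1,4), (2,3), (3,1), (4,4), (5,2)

Same column: (1,4)–(4,4) (column 4).
Same diagonal: (1,4)–(2,3) (|1−2| = |4−3| = 1).
Total attacking pairs: 2.

2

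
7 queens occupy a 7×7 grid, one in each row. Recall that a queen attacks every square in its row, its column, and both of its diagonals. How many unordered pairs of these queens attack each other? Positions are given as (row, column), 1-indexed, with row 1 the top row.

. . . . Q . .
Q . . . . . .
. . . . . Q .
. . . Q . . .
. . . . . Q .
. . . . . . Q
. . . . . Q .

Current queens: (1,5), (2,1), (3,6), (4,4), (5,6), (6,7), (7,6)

Same column: (3,6)–(5,6) (column 6); (3,6)–(7,6) (column 6); (5,6)–(7,6) (column 6).
Same diagonal: (2,1)–(7,6) (|2−7| = |1−6| = 5); (5,6)–(6,7) (|5−6| = |6−7| = 1); (6,7)–(7,6) (|6−7| = |7−6| = 1).
Total attacking pairs: 6.

6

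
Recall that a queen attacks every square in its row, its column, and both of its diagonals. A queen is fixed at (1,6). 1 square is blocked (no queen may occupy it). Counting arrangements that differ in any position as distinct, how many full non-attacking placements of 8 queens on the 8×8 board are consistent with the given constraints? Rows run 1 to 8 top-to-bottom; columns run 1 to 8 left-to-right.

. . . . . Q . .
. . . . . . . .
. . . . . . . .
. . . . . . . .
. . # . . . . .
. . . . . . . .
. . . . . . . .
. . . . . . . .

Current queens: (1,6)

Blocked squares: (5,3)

14

Branch on row 2: col 1 → 1; col 2 → 1; col 3 → 8; col 4 → 3; col 8 → 1.
Sum: 1 + 1 + 8 + 3 + 1 = 14.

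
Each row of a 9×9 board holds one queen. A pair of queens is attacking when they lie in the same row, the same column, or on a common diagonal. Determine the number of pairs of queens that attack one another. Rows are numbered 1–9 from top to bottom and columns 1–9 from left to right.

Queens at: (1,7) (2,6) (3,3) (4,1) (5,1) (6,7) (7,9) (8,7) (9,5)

Same column: (1,7)–(6,7) (column 7); (1,7)–(8,7) (column 7); (4,1)–(5,1) (column 1); (6,7)–(8,7) (column 7).
Same diagonal: (1,7)–(2,6) (|1−2| = |7−6| = 1); (3,3)–(5,1) (|3−5| = |3−1| = 2); (5,1)–(9,5) (|5−9| = |1−5| = 4).
Total attacking pairs: 7.

7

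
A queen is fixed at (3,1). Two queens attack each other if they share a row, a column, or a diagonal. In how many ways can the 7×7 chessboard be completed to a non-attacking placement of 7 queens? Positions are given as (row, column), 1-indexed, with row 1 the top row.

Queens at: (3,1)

6

Branch on row 1: col 2 → 2; col 4 → 1; col 5 → 1; col 6 → 1; col 7 → 1.
Sum: 2 + 1 + 1 + 1 + 1 = 6.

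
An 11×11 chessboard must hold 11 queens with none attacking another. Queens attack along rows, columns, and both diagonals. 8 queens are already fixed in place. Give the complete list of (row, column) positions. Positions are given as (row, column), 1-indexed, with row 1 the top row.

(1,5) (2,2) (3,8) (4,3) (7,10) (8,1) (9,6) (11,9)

(1,5) (2,2) (3,8) (4,3) (5,11) (6,7) (7,10) (8,1) (9,6) (10,4) (11,9)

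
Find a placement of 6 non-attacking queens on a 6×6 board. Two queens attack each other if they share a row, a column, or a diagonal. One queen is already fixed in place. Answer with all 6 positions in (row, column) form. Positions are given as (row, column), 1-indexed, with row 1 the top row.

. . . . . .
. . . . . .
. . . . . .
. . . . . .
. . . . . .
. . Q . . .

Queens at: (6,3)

(1,4) (2,1) (3,5) (4,2) (5,6) (6,3)

Row 1: attacked by (6,3)→{3}. Safe: 1, 2, 4, 5, 6. Place at column 4.
Row 2: attacked by (1,4)→{3,4,5}; (6,3)→{3}. Safe: 1, 2, 6. Place at column 1.
Row 3: attacked by (1,4)→{2,4,6}; (2,1)→{1,2}; (6,3)→{3,6}. Safe: 5. Place at column 5.
Row 4: attacked by (1,4)→{1,4}; (2,1)→{1,3}; (3,5)→{4,5,6}; (6,3)→{1,3,5}. Safe: 2. Place at column 2.
Row 5: attacked by (1,4)→{4}; (2,1)→{1,4}; (3,5)→{3,5}; (4,2)→{1,2,3}; (6,3)→{2,3,4}. Safe: 6. Place at column 6.
Columns [4, 1, 5, 2, 6, 3], r−c [-3, 1, -2, 2, -1, 3], r+c [5, 3, 8, 6, 11, 9] are all distinct, so no two queens attack.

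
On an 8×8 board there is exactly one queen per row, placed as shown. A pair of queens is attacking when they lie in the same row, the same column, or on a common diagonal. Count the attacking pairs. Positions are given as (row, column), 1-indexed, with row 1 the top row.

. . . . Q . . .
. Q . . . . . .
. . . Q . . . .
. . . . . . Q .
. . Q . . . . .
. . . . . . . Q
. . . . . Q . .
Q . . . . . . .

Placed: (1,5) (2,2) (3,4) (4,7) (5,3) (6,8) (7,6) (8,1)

0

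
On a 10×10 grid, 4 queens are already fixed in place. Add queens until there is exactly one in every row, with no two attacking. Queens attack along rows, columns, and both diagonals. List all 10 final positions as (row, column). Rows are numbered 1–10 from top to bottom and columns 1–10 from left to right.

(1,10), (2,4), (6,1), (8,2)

Row 3: attacked by (1,10)→{8,10}; (2,4)→{3,4,5}; (6,1)→{1,4}; (8,2)→{2,7}. Safe: 6, 9. Place at column 6.
Row 4: attacked by (1,10)→{7,10}; (2,4)→{2,4,6}; (3,6)→{5,6,7}; (6,1)→{1,3}; (8,2)→{2,6}. Safe: 8, 9. Place at column 9.
Row 5: attacked by (1,10)→{6,10}; (2,4)→{1,4,7}; (3,6)→{4,6,8}; (4,9)→{8,9,10}; (6,1)→{1,2}; (8,2)→{2,5}. Safe: 3. Place at column 3.
Row 7: attacked by (1,10)→{4,10}; (2,4)→{4,9}; (3,6)→{2,6,10}; (4,9)→{6,9}; (5,3)→{1,3,5}; (6,1)→{1,2}; (8,2)→{1,2,3}. Safe: 7, 8. Place at column 8.
Row 9: attacked by (1,10)→{2,10}; (2,4)→{4}; (3,6)→{6}; (4,9)→{4,9}; (5,3)→{3,7}; (6,1)→{1,4}; (7,8)→{6,8,10}; (8,2)→{1,2,3}. Safe: 5. Place at column 5.
Row 10: attacked by (1,10)→{1,10}; (2,4)→{4}; (3,6)→{6}; (4,9)→{3,9}; (5,3)→{3,8}; (6,1)→{1,5}; (7,8)→{5,8}; (8,2)→{2,4}; (9,5)→{4,5,6}. Safe: 7. Place at column 7.
Columns [10, 4, 6, 9, 3, 1, 8, 2, 5, 7], r−c [-9, -2, -3, -5, 2, 5, -1, 6, 4, 3], r+c [11, 6, 9, 13, 8, 7, 15, 10, 14, 17] are all distinct, so no two queens attack.

(1,10) (2,4) (3,6) (4,9) (5,3) (6,1) (7,8) (8,2) (9,5) (10,7)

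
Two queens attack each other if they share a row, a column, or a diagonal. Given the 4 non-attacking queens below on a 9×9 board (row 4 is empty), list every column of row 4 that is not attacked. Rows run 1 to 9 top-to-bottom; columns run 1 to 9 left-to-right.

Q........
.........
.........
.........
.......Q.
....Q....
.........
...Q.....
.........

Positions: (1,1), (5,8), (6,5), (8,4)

columns 2, 6

(1,1) attacks row 4 at column 1 and diagonals 4.
(5,8) attacks row 4 at column 8 and diagonals 7, 9.
(6,5) attacks row 4 at column 5 and diagonals 3, 7.
(8,4) attacks row 4 at column 4 and diagonals 8.
Attacked columns: {1, 3, 4, 5, 7, 8, 9}. Safe: {2, 6}.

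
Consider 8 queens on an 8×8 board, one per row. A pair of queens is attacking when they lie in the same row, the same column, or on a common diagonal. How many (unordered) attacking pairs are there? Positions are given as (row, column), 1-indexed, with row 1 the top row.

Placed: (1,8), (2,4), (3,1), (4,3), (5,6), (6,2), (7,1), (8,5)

Same column: (3,1)–(7,1) (column 1).
Same diagonal: (6,2)–(7,1) (|6−7| = |2−1| = 1).
Total attacking pairs: 2.

2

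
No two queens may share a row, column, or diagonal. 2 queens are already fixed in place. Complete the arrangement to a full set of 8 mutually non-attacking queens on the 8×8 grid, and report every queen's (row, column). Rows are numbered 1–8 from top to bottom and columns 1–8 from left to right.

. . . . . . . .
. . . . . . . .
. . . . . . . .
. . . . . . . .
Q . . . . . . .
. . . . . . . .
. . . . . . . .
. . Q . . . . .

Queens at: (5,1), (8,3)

Row 1: attacked by (5,1)→{1,5}; (8,3)→{3}. Safe: 2, 4, 6, 7, 8. Place at column 6.
Row 2: attacked by (1,6)→{5,6,7}; (5,1)→{1,4}; (8,3)→{3}. Safe: 2, 8. Place at column 8.
Row 3: attacked by (1,6)→{4,6,8}; (2,8)→{7,8}; (5,1)→{1,3}; (8,3)→{3,8}. Safe: 2, 5. Place at column 2.
Row 4: attacked by (1,6)→{3,6}; (2,8)→{6,8}; (3,2)→{1,2,3}; (5,1)→{1,2}; (8,3)→{3,7}. Safe: 4, 5. Place at column 4.
Row 6: attacked by (1,6)→{1,6}; (2,8)→{4,8}; (3,2)→{2,5}; (4,4)→{2,4,6}; (5,1)→{1,2}; (8,3)→{1,3,5}. Safe: 7. Place at column 7.
Row 7: attacked by (1,6)→{6}; (2,8)→{3,8}; (3,2)→{2,6}; (4,4)→{1,4,7}; (5,1)→{1,3}; (6,7)→{6,7,8}; (8,3)→{2,3,4}. Safe: 5. Place at column 5.
Columns [6, 8, 2, 4, 1, 7, 5, 3], r−c [-5, -6, 1, 0, 4, -1, 2, 5], r+c [7, 10, 5, 8, 6, 13, 12, 11] are all distinct, so no two queens attack.

(1,6) (2,8) (3,2) (4,4) (5,1) (6,7) (7,5) (8,3)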